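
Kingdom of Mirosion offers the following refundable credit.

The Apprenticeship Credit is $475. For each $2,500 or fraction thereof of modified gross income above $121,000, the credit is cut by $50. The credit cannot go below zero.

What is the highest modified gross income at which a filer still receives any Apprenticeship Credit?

$143,500

After 9 increments the reduction is 9 × $50 = $450, leaving $25; one more increment wipes it out. Increment 9 ends at excess 9 × $2,500 = $22,500, so the highest qualifying income is $121,000 + $22,500 = $143,500.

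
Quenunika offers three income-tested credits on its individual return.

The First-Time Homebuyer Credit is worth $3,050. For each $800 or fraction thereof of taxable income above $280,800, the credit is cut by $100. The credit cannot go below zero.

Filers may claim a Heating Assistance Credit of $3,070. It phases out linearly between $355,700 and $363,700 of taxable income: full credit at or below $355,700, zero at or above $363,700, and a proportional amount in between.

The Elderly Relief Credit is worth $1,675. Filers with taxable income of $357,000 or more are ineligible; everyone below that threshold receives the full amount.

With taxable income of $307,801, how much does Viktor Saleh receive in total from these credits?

First-Time Homebuyer Credit: income exceeds $280,800 by $27,001 → 34 increments × $100 = $3,400 ≥ base, so the credit is $0.
Heating Assistance Credit: $307,801 is at or below the $355,700 threshold, so the full $3,070 applies.
Elderly Relief Credit: $307,801 is below the $357,000 cutoff, so the full $1,675 applies.
Total: $0 + $3,070 + $1,675 = $4,745.

$4,745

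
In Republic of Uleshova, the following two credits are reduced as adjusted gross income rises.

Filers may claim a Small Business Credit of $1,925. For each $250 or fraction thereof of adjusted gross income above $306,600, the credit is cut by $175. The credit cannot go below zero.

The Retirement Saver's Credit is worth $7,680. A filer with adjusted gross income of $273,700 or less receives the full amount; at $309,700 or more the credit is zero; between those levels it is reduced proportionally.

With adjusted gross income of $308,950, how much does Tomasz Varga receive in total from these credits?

Small Business Credit: income exceeds $306,600 by $2,350, which is 10 full-or-partial $250 increments; reduction = 10 × $175 = $1,750, leaving $175.
Retirement Saver's Credit: $308,950 is $35,250 into a $36,000 phase-out range, leaving 750/36,000 of the credit: $7,680 × 750/36,000 = $160.
Total: $175 + $160 = $335.

$335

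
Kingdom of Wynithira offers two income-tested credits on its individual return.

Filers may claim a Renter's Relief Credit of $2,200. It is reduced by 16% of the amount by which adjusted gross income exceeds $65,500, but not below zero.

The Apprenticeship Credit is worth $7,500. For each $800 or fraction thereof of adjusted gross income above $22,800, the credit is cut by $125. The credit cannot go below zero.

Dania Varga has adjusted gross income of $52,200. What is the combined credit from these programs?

$5,075

Renter's Relief Credit: $52,200 is at or below the $65,500 threshold, so the full $2,200 applies.
Apprenticeship Credit: income exceeds $22,800 by $29,400, which is 37 full-or-partial $800 increments; reduction = 37 × $125 = $4,625, leaving $2,875.
Total: $2,200 + $2,875 = $5,075.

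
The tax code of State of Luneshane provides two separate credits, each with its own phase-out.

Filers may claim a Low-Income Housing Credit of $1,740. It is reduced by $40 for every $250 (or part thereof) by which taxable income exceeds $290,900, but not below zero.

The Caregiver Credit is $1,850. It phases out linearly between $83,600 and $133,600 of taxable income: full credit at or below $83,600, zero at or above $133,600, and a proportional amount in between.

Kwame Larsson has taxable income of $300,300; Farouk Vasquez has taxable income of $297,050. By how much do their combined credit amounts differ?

$520

Kwame ($300,300): Low-Income Housing Credit: income exceeds $290,900 by $9,400, which is 38 full-or-partial $250 increments; reduction = 38 × $40 = $1,520, leaving $220. Caregiver Credit: $300,300 is at or above $133,600, so the credit is $0. total $220 + $0 = $220
Farouk ($297,050): Low-Income Housing Credit: income exceeds $290,900 by $6,150, which is 25 full-or-partial $250 increments; reduction = 25 × $40 = $1,000, leaving $740. Caregiver Credit: $297,050 is at or above $133,600, so the credit is $0. total $740 + $0 = $740
Difference: |$220 − $740| = $520.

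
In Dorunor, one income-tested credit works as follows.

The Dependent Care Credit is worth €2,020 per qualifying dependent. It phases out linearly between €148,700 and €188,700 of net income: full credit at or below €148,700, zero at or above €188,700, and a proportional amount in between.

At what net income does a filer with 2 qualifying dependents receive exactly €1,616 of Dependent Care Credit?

Full credit = 2 × €2,020 = €4,040.
€1,616 is 1,616/4,040 of the full €4,040, so 2,424/4,040 of the €40,000 range has been used: income = €148,700 + €40,000 × 2,424/4,040 = €172,700.

€172,700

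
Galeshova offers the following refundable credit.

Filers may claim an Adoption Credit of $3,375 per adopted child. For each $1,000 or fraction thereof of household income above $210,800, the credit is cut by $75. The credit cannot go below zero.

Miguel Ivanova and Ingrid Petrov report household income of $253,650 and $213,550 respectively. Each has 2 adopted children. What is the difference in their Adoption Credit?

Miguel ($253,650): Adoption Credit: base = 2 × $3,375 = $6,750. income exceeds $210,800 by $42,850, which is 43 full-or-partial $1,000 increments; reduction = 43 × $75 = $3,225, leaving $3,525.
Ingrid ($213,550): Adoption Credit: base = 2 × $3,375 = $6,750. income exceeds $210,800 by $2,750, which is 3 full-or-partial $1,000 increments; reduction = 3 × $75 = $225, leaving $6,525.
Difference: |$3,525 − $6,525| = $3,000.

$3,000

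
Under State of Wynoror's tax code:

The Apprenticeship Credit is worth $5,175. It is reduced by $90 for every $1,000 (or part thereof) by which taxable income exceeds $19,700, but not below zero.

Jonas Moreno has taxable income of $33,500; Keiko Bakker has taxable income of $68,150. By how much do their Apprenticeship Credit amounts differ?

$3,150

Jonas ($33,500): Apprenticeship Credit: income exceeds $19,700 by $13,800, which is 14 full-or-partial $1,000 increments; reduction = 14 × $90 = $1,260, leaving $3,915.
Keiko ($68,150): Apprenticeship Credit: income exceeds $19,700 by $48,450, which is 49 full-or-partial $1,000 increments; reduction = 49 × $90 = $4,410, leaving $765.
Difference: |$3,915 − $765| = $3,150.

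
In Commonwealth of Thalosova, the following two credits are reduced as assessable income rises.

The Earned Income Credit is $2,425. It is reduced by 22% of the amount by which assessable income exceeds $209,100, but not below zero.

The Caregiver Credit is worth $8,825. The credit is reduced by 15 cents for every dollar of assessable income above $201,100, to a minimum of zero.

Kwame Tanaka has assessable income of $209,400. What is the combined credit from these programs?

Earned Income Credit: 22% of the $300 excess over $209,100 is $66; credit = $2,425 − $66 = $2,359.
Caregiver Credit: 15% of the $8,300 excess over $201,100 is $1,245; credit = $8,825 − $1,245 = $7,580.
Total: $2,359 + $7,580 = $9,939.

$9,939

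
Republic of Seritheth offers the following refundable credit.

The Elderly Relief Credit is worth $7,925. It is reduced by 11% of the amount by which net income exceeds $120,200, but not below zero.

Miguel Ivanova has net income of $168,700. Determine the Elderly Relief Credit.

Elderly Relief Credit: 11% of the $48,500 excess over $120,200 is $5,335; credit = $7,925 − $5,335 = $2,590.

$2,590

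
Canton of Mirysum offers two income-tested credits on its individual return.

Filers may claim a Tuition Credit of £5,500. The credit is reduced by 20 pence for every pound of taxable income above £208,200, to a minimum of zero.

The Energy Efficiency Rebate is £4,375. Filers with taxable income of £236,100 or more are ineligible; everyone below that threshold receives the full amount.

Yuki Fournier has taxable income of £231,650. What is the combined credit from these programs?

Tuition Credit: 20% of the £23,450 excess over £208,200 is £4,690; credit = £5,500 − £4,690 = £810.
Energy Efficiency Rebate: £231,650 is below the £236,100 cutoff, so the full £4,375 applies.
Total: £810 + £4,375 = £5,185.

£5,185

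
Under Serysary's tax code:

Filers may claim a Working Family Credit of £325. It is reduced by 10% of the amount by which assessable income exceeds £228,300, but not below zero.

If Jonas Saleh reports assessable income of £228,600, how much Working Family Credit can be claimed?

£295

Working Family Credit: 10% of the £300 excess over £228,300 is £30; credit = £325 − £30 = £295.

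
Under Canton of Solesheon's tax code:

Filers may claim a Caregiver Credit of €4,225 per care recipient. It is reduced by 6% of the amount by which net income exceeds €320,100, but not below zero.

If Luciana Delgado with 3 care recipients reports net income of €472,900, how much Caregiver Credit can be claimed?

Caregiver Credit: base = 3 × €4,225 = €12,675. 6% of the €152,800 excess over €320,100 is €9,168; credit = €12,675 − €9,168 = €3,507.

€3,507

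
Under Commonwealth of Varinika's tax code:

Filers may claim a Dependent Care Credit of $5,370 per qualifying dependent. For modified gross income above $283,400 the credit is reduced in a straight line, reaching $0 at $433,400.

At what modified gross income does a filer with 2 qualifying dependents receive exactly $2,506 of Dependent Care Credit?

$398,400

Full credit = 2 × $5,370 = $10,740.
$2,506 is 2,506/10,740 of the full $10,740, so 8,234/10,740 of the $150,000 range has been used: income = $283,400 + $150,000 × 8,234/10,740 = $398,400.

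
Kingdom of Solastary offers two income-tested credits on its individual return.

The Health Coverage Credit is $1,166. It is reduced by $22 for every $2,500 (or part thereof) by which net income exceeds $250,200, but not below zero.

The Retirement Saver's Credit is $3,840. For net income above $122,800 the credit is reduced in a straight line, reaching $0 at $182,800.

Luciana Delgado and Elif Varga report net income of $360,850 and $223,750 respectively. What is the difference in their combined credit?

$990

Luciana ($360,850): Health Coverage Credit: income exceeds $250,200 by $110,650, which is 45 full-or-partial $2,500 increments; reduction = 45 × $22 = $990, leaving $176. Retirement Saver's Credit: $360,850 is at or above $182,800, so the credit is $0. total $176 + $0 = $176
Elif ($223,750): Health Coverage Credit: $223,750 is at or below the $250,200 threshold, so the full $1,166 applies. Retirement Saver's Credit: $223,750 is at or above $182,800, so the credit is $0. total $1,166 + $0 = $1,166
Difference: |$176 − $1,166| = $990.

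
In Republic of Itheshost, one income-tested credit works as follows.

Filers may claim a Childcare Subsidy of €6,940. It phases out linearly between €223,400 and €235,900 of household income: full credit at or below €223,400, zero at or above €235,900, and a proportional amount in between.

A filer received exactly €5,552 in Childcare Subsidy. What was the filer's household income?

€5,552 is 5,552/6,940 of the full €6,940, so 1,388/6,940 of the €12,500 range has been used: income = €223,400 + €12,500 × 1,388/6,940 = €225,900.

€225,900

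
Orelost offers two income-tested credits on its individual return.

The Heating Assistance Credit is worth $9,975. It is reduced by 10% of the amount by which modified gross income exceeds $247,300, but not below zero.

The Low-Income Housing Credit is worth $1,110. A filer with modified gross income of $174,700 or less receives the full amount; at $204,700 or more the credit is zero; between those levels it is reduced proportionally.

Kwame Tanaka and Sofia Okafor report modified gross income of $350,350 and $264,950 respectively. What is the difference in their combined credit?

Kwame ($350,350): Heating Assistance Credit: 10% of the $103,050 excess over $247,300 is $10,305 ≥ base, so the credit is $0. Low-Income Housing Credit: $350,350 is at or above $204,700, so the credit is $0. total $0 + $0 = $0
Sofia ($264,950): Heating Assistance Credit: 10% of the $17,650 excess over $247,300 is $1,765; credit = $9,975 − $1,765 = $8,210. Low-Income Housing Credit: $264,950 is at or above $204,700, so the credit is $0. total $8,210 + $0 = $8,210
Difference: |$0 − $8,210| = $8,210.

$8,210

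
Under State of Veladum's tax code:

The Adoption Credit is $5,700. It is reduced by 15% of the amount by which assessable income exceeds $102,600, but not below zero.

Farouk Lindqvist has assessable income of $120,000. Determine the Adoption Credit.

$3,090

Adoption Credit: 15% of the $17,400 excess over $102,600 is $2,610; credit = $5,700 − $2,610 = $3,090.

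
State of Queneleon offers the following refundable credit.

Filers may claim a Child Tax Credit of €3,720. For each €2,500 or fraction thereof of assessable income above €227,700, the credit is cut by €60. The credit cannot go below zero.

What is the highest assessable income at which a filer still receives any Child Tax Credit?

€380,200

After 61 increments the reduction is 61 × €60 = €3,660, leaving €60; one more increment wipes it out. Increment 61 ends at excess 61 × €2,500 = €152,500, so the highest qualifying income is €227,700 + €152,500 = €380,200.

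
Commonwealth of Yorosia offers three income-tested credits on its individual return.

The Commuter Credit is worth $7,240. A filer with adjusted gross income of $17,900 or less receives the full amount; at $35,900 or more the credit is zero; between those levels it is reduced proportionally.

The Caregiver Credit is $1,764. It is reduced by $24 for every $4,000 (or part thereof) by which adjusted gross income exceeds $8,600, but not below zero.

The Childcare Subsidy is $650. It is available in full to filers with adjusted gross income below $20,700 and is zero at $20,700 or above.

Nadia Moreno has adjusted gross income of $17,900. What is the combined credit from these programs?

$9,582

Commuter Credit: $17,900 is at or below the $17,900 threshold, so the full $7,240 applies.
Caregiver Credit: income exceeds $8,600 by $9,300, which is 3 full-or-partial $4,000 increments; reduction = 3 × $24 = $72, leaving $1,692.
Childcare Subsidy: $17,900 is below the $20,700 cutoff, so the full $650 applies.
Total: $7,240 + $1,692 + $650 = $9,582.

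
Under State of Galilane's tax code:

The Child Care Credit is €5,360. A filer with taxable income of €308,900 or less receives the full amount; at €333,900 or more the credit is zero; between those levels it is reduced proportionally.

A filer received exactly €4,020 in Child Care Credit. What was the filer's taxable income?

€4,020 is 4,020/5,360 of the full €5,360, so 1,340/5,360 of the €25,000 range has been used: income = €308,900 + €25,000 × 1,340/5,360 = €315,150.

€315,150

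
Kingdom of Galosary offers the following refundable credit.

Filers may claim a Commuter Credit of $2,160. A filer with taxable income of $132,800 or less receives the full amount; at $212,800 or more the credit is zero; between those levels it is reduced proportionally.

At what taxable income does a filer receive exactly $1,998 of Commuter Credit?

$1,998 is 1,998/2,160 of the full $2,160, so 162/2,160 of the $80,000 range has been used: income = $132,800 + $80,000 × 162/2,160 = $138,800.

$138,800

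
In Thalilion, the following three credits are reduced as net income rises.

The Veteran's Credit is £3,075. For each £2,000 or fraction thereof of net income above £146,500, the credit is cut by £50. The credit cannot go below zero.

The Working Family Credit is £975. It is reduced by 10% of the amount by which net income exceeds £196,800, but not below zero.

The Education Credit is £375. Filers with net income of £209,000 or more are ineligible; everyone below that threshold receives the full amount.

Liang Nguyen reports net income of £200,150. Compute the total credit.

£2,740

Veteran's Credit: income exceeds £146,500 by £53,650, which is 27 full-or-partial £2,000 increments; reduction = 27 × £50 = £1,350, leaving £1,725.
Working Family Credit: 10% of the £3,350 excess over £196,800 is £335; credit = £975 − £335 = £640.
Education Credit: £200,150 is below the £209,000 cutoff, so the full £375 applies.
Total: £1,725 + £640 + £375 = £2,740.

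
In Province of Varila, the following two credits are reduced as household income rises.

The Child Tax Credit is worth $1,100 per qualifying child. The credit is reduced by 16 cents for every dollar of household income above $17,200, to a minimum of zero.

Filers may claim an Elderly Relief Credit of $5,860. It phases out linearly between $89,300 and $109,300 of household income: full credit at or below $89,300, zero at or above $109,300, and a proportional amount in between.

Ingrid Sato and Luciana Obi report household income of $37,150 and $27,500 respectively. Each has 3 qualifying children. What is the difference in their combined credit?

$1,544

Ingrid ($37,150): Child Tax Credit: base = 3 × $1,100 = $3,300. 16% of the $19,950 excess over $17,200 is $3,192; credit = $3,300 − $3,192 = $108. Elderly Relief Credit: $37,150 is at or below the $89,300 threshold, so the full $5,860 applies. total $108 + $5,860 = $5,968
Luciana ($27,500): Child Tax Credit: base = 3 × $1,100 = $3,300. 16% of the $10,300 excess over $17,200 is $1,648; credit = $3,300 − $1,648 = $1,652. Elderly Relief Credit: $27,500 is at or below the $89,300 threshold, so the full $5,860 applies. total $1,652 + $5,860 = $7,512
Difference: |$5,968 − $7,512| = $1,544.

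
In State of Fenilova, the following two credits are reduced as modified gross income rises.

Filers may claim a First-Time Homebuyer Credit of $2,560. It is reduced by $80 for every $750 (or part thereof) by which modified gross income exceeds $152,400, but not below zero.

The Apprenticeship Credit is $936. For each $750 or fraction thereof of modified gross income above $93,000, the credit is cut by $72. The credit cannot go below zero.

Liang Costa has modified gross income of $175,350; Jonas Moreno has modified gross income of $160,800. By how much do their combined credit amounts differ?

$1,520

Liang ($175,350): First-Time Homebuyer Credit: income exceeds $152,400 by $22,950, which is 31 full-or-partial $750 increments; reduction = 31 × $80 = $2,480, leaving $80. Apprenticeship Credit: income exceeds $93,000 by $82,350 → 110 increments × $72 = $7,920 ≥ base, so the credit is $0. total $80 + $0 = $80
Jonas ($160,800): First-Time Homebuyer Credit: income exceeds $152,400 by $8,400, which is 12 full-or-partial $750 increments; reduction = 12 × $80 = $960, leaving $1,600. Apprenticeship Credit: income exceeds $93,000 by $67,800 → 91 increments × $72 = $6,552 ≥ base, so the credit is $0. total $1,600 + $0 = $1,600
Difference: |$80 − $1,600| = $1,520.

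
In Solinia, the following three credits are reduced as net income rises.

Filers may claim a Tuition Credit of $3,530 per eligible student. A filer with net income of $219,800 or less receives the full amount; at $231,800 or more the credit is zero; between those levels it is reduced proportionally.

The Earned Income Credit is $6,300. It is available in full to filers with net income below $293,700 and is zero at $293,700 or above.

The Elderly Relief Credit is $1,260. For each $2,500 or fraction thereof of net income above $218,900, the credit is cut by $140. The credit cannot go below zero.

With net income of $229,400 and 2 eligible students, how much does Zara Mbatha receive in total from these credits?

Tuition Credit: base = 2 × $3,530 = $7,060. $229,400 is $9,600 into a $12,000 phase-out range, leaving 2,400/12,000 of the credit: $7,060 × 2,400/12,000 = $1,412.
Earned Income Credit: $229,400 is below the $293,700 cutoff, so the full $6,300 applies.
Elderly Relief Credit: income exceeds $218,900 by $10,500, which is 5 full-or-partial $2,500 increments; reduction = 5 × $140 = $700, leaving $560.
Total: $1,412 + $6,300 + $560 = $8,272.

$8,272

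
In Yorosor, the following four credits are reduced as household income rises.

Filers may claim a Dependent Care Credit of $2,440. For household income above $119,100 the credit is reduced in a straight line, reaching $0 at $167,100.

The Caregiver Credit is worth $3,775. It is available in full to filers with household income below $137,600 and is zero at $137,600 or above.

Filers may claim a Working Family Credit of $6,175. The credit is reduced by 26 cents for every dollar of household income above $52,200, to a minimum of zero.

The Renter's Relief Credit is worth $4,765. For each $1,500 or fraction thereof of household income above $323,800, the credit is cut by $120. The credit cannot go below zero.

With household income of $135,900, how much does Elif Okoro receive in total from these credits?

$10,126

Dependent Care Credit: $135,900 is $16,800 into a $48,000 phase-out range, leaving 31,200/48,000 of the credit: $2,440 × 31,200/48,000 = $1,586.
Caregiver Credit: $135,900 is below the $137,600 cutoff, so the full $3,775 applies.
Working Family Credit: 26% of the $83,700 excess over $52,200 is $21,762 ≥ base, so the credit is $0.
Renter's Relief Credit: $135,900 is at or below the $323,800 threshold, so the full $4,765 applies.
Total: $1,586 + $3,775 + $0 + $4,765 = $10,126.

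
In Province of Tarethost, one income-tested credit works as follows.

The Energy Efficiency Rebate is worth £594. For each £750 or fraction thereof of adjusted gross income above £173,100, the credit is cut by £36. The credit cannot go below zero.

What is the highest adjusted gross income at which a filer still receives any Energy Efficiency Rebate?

£185,100

After 16 increments the reduction is 16 × £36 = £576, leaving £18; one more increment wipes it out. Increment 16 ends at excess 16 × £750 = £12,000, so the highest qualifying income is £173,100 + £12,000 = £185,100.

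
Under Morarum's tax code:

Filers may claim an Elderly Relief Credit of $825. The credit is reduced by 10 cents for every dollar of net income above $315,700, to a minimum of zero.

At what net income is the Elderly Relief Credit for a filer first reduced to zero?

$323,950

The credit falls by 10% of each dollar above $315,700, so it reaches zero when the excess is $825 / 10% = $8,250: income = $315,700 + $8,250 = $323,950.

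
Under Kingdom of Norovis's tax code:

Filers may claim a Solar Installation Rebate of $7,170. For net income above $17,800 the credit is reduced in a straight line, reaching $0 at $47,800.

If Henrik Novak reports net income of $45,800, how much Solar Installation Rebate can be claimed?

Solar Installation Rebate: $45,800 is $28,000 into a $30,000 phase-out range, leaving 2,000/30,000 of the credit: $7,170 × 2,000/30,000 = $478.

$478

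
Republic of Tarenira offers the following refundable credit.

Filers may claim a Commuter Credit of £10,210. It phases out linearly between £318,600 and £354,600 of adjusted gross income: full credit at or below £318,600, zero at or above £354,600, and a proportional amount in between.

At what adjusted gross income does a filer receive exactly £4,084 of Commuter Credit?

£4,084 is 4,084/10,210 of the full £10,210, so 6,126/10,210 of the £36,000 range has been used: income = £318,600 + £36,000 × 6,126/10,210 = £340,200.

£340,200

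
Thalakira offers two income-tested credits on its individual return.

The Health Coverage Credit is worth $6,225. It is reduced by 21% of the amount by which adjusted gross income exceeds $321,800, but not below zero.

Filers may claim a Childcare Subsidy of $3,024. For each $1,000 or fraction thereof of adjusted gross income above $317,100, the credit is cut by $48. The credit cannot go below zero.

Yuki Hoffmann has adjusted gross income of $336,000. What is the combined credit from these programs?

$5,355

Health Coverage Credit: 21% of the $14,200 excess over $321,800 is $2,982; credit = $6,225 − $2,982 = $3,243.
Childcare Subsidy: income exceeds $317,100 by $18,900, which is 19 full-or-partial $1,000 increments; reduction = 19 × $48 = $912, leaving $2,112.
Total: $3,243 + $2,112 = $5,355.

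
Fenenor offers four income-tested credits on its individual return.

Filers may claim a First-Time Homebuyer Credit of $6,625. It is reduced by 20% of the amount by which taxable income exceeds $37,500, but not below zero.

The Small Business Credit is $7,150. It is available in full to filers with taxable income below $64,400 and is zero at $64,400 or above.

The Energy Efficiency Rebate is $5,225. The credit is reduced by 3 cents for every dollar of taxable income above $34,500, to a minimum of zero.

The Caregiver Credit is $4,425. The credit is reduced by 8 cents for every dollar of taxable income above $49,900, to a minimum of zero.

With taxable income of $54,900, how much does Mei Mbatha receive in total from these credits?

$18,933

First-Time Homebuyer Credit: 20% of the $17,400 excess over $37,500 is $3,480; credit = $6,625 − $3,480 = $3,145.
Small Business Credit: $54,900 is below the $64,400 cutoff, so the full $7,150 applies.
Energy Efficiency Rebate: 3% of the $20,400 excess over $34,500 is $612; credit = $5,225 − $612 = $4,613.
Caregiver Credit: 8% of the $5,000 excess over $49,900 is $400; credit = $4,425 − $400 = $4,025.
Total: $3,145 + $7,150 + $4,613 + $4,025 = $18,933.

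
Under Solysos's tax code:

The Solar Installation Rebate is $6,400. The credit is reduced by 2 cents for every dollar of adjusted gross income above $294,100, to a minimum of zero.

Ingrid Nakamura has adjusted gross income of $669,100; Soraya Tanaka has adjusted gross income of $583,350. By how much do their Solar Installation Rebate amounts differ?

$615

Ingrid ($669,100): Solar Installation Rebate: 2% of the $375,000 excess over $294,100 is $7,500 ≥ base, so the credit is $0.
Soraya ($583,350): Solar Installation Rebate: 2% of the $289,250 excess over $294,100 is $5,785; credit = $6,400 − $5,785 = $615.
Difference: |$0 − $615| = $615.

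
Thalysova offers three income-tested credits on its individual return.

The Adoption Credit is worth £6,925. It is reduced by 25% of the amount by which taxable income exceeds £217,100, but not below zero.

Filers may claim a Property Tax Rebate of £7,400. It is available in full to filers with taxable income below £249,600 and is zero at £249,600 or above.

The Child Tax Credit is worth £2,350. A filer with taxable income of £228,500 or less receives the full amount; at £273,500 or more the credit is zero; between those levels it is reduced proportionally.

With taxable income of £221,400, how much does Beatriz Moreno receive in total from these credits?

£15,600

Adoption Credit: 25% of the £4,300 excess over £217,100 is £1,075; credit = £6,925 − £1,075 = £5,850.
Property Tax Rebate: £221,400 is below the £249,600 cutoff, so the full £7,400 applies.
Child Tax Credit: £221,400 is at or below the £228,500 threshold, so the full £2,350 applies.
Total: £5,850 + £7,400 + £2,350 = £15,600.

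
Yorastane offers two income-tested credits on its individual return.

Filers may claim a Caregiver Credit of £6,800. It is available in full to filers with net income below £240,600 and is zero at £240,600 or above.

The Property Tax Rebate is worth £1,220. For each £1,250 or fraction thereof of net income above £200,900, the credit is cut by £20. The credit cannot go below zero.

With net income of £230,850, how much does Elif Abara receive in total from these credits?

Caregiver Credit: £230,850 is below the £240,600 cutoff, so the full £6,800 applies.
Property Tax Rebate: income exceeds £200,900 by £29,950, which is 24 full-or-partial £1,250 increments; reduction = 24 × £20 = £480, leaving £740.
Total: £6,800 + £740 = £7,540.

£7,540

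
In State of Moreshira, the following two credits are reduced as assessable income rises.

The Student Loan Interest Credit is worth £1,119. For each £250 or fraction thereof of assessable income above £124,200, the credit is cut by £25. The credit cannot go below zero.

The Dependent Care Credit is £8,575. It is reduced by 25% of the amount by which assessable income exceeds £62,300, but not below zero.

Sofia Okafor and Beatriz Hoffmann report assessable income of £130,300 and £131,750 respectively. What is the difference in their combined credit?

£150

Sofia (£130,300): Student Loan Interest Credit: income exceeds £124,200 by £6,100, which is 25 full-or-partial £250 increments; reduction = 25 × £25 = £625, leaving £494. Dependent Care Credit: 25% of the £68,000 excess over £62,300 is £17,000 ≥ base, so the credit is £0. total £494 + £0 = £494
Beatriz (£131,750): Student Loan Interest Credit: income exceeds £124,200 by £7,550, which is 31 full-or-partial £250 increments; reduction = 31 × £25 = £775, leaving £344. Dependent Care Credit: 25% of the £69,450 excess over £62,300 is £17,362.50 ≥ base, so the credit is £0. total £344 + £0 = £344
Difference: |£494 − £344| = £150.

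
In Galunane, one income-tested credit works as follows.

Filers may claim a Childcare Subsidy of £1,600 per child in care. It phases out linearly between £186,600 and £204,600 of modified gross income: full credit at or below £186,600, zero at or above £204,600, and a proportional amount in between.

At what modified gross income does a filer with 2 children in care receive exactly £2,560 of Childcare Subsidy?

Full credit = 2 × £1,600 = £3,200.
£2,560 is 2,560/3,200 of the full £3,200, so 640/3,200 of the £18,000 range has been used: income = £186,600 + £18,000 × 640/3,200 = £190,200.

£190,200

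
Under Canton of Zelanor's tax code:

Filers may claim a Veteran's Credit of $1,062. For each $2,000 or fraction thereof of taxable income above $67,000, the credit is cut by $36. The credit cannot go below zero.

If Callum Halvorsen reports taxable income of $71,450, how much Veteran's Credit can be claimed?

$954

Veteran's Credit: income exceeds $67,000 by $4,450, which is 3 full-or-partial $2,000 increments; reduction = 3 × $36 = $108, leaving $954.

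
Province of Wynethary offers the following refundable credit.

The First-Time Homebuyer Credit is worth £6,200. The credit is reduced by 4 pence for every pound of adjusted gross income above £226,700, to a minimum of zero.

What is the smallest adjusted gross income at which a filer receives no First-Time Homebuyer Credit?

The credit falls by 4% of each pound above £226,700, so it reaches zero when the excess is £6,200 / 4% = £155,000: income = £226,700 + £155,000 = £381,700.

£381,700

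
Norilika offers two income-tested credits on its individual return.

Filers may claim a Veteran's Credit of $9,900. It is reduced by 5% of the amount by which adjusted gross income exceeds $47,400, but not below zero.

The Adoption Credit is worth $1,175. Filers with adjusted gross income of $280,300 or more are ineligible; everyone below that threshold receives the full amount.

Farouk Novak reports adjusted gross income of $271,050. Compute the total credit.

$1,175

Veteran's Credit: 5% of the $223,650 excess over $47,400 is $11,182.50 ≥ base, so the credit is $0.
Adoption Credit: $271,050 is below the $280,300 cutoff, so the full $1,175 applies.
Total: $0 + $1,175 = $1,175.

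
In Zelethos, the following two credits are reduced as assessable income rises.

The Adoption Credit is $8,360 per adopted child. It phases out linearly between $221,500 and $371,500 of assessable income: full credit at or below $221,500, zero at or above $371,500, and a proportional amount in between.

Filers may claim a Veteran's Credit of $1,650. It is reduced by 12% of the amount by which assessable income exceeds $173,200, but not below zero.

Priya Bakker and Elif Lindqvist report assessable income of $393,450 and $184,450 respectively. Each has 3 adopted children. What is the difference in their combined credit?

Priya ($393,450): Adoption Credit: base = 3 × $8,360 = $25,080. $393,450 is at or above $371,500, so the credit is $0. Veteran's Credit: 12% of the $220,250 excess over $173,200 is $26,430 ≥ base, so the credit is $0. total $0 + $0 = $0
Elif ($184,450): Adoption Credit: base = 3 × $8,360 = $25,080. $184,450 is at or below the $221,500 threshold, so the full $25,080 applies. Veteran's Credit: 12% of the $11,250 excess over $173,200 is $1,350; credit = $1,650 − $1,350 = $300. total $25,080 + $300 = $25,380
Difference: |$0 − $25,380| = $25,380.

$25,380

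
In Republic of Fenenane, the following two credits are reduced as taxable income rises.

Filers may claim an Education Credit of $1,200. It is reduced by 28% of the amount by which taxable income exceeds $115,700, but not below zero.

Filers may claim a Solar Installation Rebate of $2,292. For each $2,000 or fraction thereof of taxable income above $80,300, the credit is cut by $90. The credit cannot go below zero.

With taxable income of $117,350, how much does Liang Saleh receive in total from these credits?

Education Credit: 28% of the $1,650 excess over $115,700 is $462; credit = $1,200 − $462 = $738.
Solar Installation Rebate: income exceeds $80,300 by $37,050, which is 19 full-or-partial $2,000 increments; reduction = 19 × $90 = $1,710, leaving $582.
Total: $738 + $582 = $1,320.

$1,320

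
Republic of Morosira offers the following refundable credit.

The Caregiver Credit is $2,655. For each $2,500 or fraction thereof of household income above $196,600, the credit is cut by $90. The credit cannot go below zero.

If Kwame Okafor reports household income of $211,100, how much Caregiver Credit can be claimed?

Caregiver Credit: income exceeds $196,600 by $14,500, which is 6 full-or-partial $2,500 increments; reduction = 6 × $90 = $540, leaving $2,115.

$2,115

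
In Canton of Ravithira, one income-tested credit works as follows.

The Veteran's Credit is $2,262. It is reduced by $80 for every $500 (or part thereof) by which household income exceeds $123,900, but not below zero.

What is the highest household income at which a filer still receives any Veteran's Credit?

After 28 increments the reduction is 28 × $80 = $2,240, leaving $22; one more increment wipes it out. Increment 28 ends at excess 28 × $500 = $14,000, so the highest qualifying income is $123,900 + $14,000 = $137,900.

$137,900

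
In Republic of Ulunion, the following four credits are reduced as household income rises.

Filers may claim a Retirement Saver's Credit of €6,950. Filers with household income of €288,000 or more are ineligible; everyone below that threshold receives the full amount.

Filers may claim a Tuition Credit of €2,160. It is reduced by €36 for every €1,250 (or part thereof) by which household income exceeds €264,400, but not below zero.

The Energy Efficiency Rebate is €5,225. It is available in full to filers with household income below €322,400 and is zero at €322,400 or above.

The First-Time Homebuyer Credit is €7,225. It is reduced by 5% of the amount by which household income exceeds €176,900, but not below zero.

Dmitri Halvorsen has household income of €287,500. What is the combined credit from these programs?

€15,346

Retirement Saver's Credit: €287,500 is below the €288,000 cutoff, so the full €6,950 applies.
Tuition Credit: income exceeds €264,400 by €23,100, which is 19 full-or-partial €1,250 increments; reduction = 19 × €36 = €684, leaving €1,476.
Energy Efficiency Rebate: €287,500 is below the €322,400 cutoff, so the full €5,225 applies.
First-Time Homebuyer Credit: 5% of the €110,600 excess over €176,900 is €5,530; credit = €7,225 − €5,530 = €1,695.
Total: €6,950 + €1,476 + €5,225 + €1,695 = €15,346.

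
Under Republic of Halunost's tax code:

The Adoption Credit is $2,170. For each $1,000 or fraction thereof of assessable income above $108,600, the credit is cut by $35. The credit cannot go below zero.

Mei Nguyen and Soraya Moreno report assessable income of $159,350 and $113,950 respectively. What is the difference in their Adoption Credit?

Mei ($159,350): Adoption Credit: income exceeds $108,600 by $50,750, which is 51 full-or-partial $1,000 increments; reduction = 51 × $35 = $1,785, leaving $385.
Soraya ($113,950): Adoption Credit: income exceeds $108,600 by $5,350, which is 6 full-or-partial $1,000 increments; reduction = 6 × $35 = $210, leaving $1,960.
Difference: |$385 − $1,960| = $1,575.

$1,575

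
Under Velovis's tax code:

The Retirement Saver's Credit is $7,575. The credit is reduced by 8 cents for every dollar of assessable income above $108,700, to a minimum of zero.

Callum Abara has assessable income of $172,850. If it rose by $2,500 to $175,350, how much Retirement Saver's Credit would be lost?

At $172,850 — 8% of the $64,150 excess over $108,700 is $5,132; credit = $7,575 − $5,132 = $2,443.
At $175,350 — 8% of the $66,650 excess over $108,700 is $5,332; credit = $7,575 − $5,332 = $2,243.
Lost: $2,443 − $2,243 = $200.

$200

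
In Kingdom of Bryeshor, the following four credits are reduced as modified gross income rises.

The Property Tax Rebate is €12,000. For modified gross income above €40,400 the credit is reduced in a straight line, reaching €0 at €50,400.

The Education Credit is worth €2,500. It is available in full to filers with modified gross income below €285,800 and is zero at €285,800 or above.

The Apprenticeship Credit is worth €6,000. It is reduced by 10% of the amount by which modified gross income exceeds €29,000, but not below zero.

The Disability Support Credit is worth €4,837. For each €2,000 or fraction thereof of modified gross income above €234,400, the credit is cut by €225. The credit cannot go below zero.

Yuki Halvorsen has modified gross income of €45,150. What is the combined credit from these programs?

Property Tax Rebate: €45,150 is €4,750 into a €10,000 phase-out range, leaving 5,250/10,000 of the credit: €12,000 × 5,250/10,000 = €6,300.
Education Credit: €45,150 is below the €285,800 cutoff, so the full €2,500 applies.
Apprenticeship Credit: 10% of the €16,150 excess over €29,000 is €1,615; credit = €6,000 − €1,615 = €4,385.
Disability Support Credit: €45,150 is at or below the €234,400 threshold, so the full €4,837 applies.
Total: €6,300 + €2,500 + €4,385 + €4,837 = €18,022.

€18,022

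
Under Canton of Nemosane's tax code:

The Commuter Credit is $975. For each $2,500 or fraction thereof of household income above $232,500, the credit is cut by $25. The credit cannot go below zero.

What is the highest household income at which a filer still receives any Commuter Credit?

After 38 increments the reduction is 38 × $25 = $950, leaving $25; one more increment wipes it out. Increment 38 ends at excess 38 × $2,500 = $95,000, so the highest qualifying income is $232,500 + $95,000 = $327,500.

$327,500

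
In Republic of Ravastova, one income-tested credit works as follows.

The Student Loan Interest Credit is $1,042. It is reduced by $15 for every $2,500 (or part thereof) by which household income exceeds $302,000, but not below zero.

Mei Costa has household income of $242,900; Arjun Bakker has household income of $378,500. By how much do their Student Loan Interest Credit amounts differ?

$465

Mei ($242,900): Student Loan Interest Credit: $242,900 is at or below the $302,000 threshold, so the full $1,042 applies.
Arjun ($378,500): Student Loan Interest Credit: income exceeds $302,000 by $76,500, which is 31 full-or-partial $2,500 increments; reduction = 31 × $15 = $465, leaving $577.
Difference: |$1,042 − $577| = $465.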